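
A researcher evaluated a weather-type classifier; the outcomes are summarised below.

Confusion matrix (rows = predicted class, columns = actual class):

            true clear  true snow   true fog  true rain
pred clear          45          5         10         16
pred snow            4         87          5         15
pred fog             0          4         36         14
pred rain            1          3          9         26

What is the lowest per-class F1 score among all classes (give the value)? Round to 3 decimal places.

Per-class F1 score (2·TP/(2·TP+FP+FN)):
  clear: TP=45, FP=5+10+16=31, FN=4+0+1=5 → 90/126 = 0.7143
  snow: TP=87, FP=4+5+15=24, FN=5+4+3=12 → 174/210 = 0.8286
  fog: TP=36, FP=0+4+14=18, FN=10+5+9=24 → 72/114 = 0.6316
  rain: TP=26, FP=1+3+9=13, FN=16+15+14=45 → 52/110 = 0.4727
Lowest is class 'rain' with F1 score = 0.473.

0.473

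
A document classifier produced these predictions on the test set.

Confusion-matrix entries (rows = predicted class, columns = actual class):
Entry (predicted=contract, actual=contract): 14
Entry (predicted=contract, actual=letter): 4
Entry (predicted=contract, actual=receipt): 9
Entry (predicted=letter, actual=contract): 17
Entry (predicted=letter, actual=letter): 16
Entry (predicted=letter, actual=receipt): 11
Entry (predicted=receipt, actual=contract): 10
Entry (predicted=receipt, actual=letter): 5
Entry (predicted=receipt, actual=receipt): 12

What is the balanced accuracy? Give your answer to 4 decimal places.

Balanced accuracy = mean of per-class recall.
  contract: recall = 14/41 = 0.34146
  letter: recall = 16/25 = 0.64000
  receipt: recall = 12/32 = 0.37500
Mean = (0.34146 + 0.64000 + 0.37500) / 3 = 0.4522

0.4522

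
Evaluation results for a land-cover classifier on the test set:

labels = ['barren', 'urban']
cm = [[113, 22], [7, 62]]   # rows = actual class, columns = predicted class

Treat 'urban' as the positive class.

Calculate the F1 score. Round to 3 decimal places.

0.810

Precision = TP/(TP+FP) = 62/84 = 0.7381
Recall = TP/(TP+FN) = 62/69 = 0.8986
F1 = 2·TP/(2·TP+FP+FN) = 124/153 = 0.810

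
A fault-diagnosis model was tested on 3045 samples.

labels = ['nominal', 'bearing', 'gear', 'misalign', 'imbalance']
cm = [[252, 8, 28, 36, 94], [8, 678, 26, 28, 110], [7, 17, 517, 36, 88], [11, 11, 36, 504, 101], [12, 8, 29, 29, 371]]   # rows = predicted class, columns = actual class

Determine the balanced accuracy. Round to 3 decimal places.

Balanced accuracy = mean of per-class recall.
  nominal: recall = 252/290 = 0.8690
  bearing: recall = 678/722 = 0.9391
  gear: recall = 517/636 = 0.8129
  misalign: recall = 504/633 = 0.7962
  imbalance: recall = 371/764 = 0.4856
Mean = (0.8690 + 0.9391 + 0.8129 + 0.7962 + 0.4856) / 5 = 0.781

0.781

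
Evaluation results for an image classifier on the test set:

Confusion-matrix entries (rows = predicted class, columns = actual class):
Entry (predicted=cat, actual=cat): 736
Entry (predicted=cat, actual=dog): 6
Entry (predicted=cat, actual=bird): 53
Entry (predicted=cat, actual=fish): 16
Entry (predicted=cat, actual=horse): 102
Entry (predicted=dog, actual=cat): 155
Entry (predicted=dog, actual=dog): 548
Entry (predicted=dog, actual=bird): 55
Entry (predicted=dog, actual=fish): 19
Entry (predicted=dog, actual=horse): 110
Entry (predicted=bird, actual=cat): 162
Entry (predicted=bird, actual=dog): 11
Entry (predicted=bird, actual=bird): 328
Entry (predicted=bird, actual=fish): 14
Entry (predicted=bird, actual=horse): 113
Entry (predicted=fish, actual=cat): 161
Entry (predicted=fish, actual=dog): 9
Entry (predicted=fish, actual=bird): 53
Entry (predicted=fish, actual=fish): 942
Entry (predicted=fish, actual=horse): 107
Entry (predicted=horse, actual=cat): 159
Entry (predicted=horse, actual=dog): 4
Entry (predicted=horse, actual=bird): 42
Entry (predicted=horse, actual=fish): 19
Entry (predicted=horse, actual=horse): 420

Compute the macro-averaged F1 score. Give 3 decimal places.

Per-class F1 score (2·TP/(2·TP+FP+FN)):
  cat: TP=736, FP=6+53+16+102=177, FN=155+162+161+159=637 → 1472/2286 = 0.6439
  dog: TP=548, FP=155+55+19+110=339, FN=6+11+9+4=30 → 1096/1465 = 0.7481
  bird: TP=328, FP=162+11+14+113=300, FN=53+55+53+42=203 → 656/1159 = 0.5660
  fish: TP=942, FP=161+9+53+107=330, FN=16+19+14+19=68 → 1884/2282 = 0.8256
  horse: TP=420, FP=159+4+42+19=224, FN=102+110+113+107=432 → 840/1496 = 0.5615
Macro-F1 score = mean = (0.6439 + 0.7481 + 0.5660 + 0.8256 + 0.5615) / 5 = 0.669

0.669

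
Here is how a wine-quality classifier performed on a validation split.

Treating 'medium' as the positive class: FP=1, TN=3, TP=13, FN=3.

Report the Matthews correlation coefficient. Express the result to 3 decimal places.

MCC = (TP·TN − FP·FN) / √((TP+FP)(TP+FN)(TN+FP)(TN+FN))
Numerator = 13·3 − 1·3 = 36
Denominator = √(14·16·4·6) = √5376 = 73.3212
MCC = 36 / 73.3212 = 0.491

0.491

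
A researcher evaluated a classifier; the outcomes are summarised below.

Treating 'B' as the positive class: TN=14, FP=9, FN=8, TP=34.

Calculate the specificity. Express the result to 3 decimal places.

Specificity = TN/(TN+FP) = 14/(14+9) = 0.609

0.609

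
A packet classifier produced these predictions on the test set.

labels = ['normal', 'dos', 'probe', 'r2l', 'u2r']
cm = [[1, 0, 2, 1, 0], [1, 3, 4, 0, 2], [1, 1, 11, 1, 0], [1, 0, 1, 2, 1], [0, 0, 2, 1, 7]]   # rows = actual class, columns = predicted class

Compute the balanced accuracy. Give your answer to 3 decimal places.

Balanced accuracy = mean of per-class recall.
  normal: recall = 1/4 = 0.2500
  dos: recall = 3/10 = 0.3000
  probe: recall = 11/14 = 0.7857
  r2l: recall = 2/5 = 0.4000
  u2r: recall = 7/10 = 0.7000
Mean = (0.2500 + 0.3000 + 0.7857 + 0.4000 + 0.7000) / 5 = 0.487

0.487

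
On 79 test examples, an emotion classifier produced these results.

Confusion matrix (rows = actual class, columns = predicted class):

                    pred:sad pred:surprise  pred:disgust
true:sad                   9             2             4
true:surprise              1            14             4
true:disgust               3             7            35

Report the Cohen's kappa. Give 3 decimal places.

0.548

Observed agreement pₒ = trace/N = 58/79 = 0.7342
Expected agreement pₑ = Σ (rowᵢ·colᵢ)/N² = (15·13 + 19·23 + 45·43)/79² = 0.4113
κ = (pₒ − pₑ)/(1 − pₑ) = (0.7342 − 0.4113)/(1 − 0.4113) = 0.548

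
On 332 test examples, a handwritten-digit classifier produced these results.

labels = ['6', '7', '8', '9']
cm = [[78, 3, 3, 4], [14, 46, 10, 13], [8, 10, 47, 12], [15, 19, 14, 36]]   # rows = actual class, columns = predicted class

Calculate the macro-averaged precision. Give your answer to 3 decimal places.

0.614

Per-class precision (TP/(TP+FP)):
  6: TP=78, FP=14+8+15=37 → 78/115 = 0.6783
  7: TP=46, FP=3+10+19=32 → 46/78 = 0.5897
  8: TP=47, FP=3+10+14=27 → 47/74 = 0.6351
  9: TP=36, FP=4+13+12=29 → 36/65 = 0.5538
Macro-precision = mean = (0.6783 + 0.5897 + 0.6351 + 0.5538) / 4 = 0.614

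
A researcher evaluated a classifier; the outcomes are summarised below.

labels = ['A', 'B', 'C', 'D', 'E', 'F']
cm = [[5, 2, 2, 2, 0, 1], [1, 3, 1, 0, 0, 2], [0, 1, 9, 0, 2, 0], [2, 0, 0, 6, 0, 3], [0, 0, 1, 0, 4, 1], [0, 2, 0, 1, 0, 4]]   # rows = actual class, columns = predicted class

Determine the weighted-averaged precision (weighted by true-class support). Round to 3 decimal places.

Per-class precision (TP/(TP+FP)):
  A: TP=5, FP=1+0+2+0+0=3 → 5/8 = 0.6250
  B: TP=3, FP=2+1+0+0+2=5 → 3/8 = 0.3750
  C: TP=9, FP=2+1+0+1+0=4 → 9/13 = 0.6923
  D: TP=6, FP=2+0+0+0+1=3 → 6/9 = 0.6667
  E: TP=4, FP=0+0+2+0+0=2 → 4/6 = 0.6667
  F: TP=4, FP=1+2+0+3+1=7 → 4/11 = 0.3636
Weighted-precision = Σ (supportᵢ/N)·precisionᵢ with N=55: (12/55)·0.6250 + (7/55)·0.3750 + (12/55)·0.6923 + (11/55)·0.6667 + (6/55)·0.6667 + (7/55)·0.3636 = 0.587

0.587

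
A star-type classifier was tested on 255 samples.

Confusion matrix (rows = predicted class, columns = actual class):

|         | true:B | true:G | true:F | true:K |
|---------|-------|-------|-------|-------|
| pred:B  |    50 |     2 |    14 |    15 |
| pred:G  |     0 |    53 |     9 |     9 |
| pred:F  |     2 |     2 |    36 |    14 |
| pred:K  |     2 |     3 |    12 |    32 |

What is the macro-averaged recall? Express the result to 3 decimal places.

0.693

Per-class recall (TP/(TP+FN)):
  B: TP=50, FN=0+2+2=4 → 50/54 = 0.9259
  G: TP=53, FN=2+2+3=7 → 53/60 = 0.8833
  F: TP=36, FN=14+9+12=35 → 36/71 = 0.5070
  K: TP=32, FN=15+9+14=38 → 32/70 = 0.4571
Macro-recall = mean = (0.9259 + 0.8833 + 0.5070 + 0.4571) / 4 = 0.693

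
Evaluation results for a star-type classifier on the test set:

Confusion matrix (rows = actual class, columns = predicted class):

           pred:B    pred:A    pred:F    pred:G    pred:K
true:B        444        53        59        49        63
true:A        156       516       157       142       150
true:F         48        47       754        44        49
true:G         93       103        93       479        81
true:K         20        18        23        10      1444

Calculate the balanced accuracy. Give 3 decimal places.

0.689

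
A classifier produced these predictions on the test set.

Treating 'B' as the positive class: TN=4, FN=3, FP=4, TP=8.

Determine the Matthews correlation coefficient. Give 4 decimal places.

0.2326

MCC = (TP·TN − FP·FN) / √((TP+FP)(TP+FN)(TN+FP)(TN+FN))
Numerator = 8·4 − 4·3 = 20
Denominator = √(12·11·8·7) = √7392 = 85.9767
MCC = 20 / 85.9767 = 0.2326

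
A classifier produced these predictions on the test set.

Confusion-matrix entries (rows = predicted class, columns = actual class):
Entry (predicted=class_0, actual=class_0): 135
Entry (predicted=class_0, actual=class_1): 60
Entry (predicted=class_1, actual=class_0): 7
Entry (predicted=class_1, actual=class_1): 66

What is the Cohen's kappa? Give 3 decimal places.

Observed agreement pₒ = trace/N = 201/268 = 0.7500
Expected agreement pₑ = Σ (rowᵢ·colᵢ)/N² = (142·195 + 126·73)/268² = 0.5136
κ = (pₒ − pₑ)/(1 − pₑ) = (0.7500 − 0.5136)/(1 − 0.5136) = 0.486

0.486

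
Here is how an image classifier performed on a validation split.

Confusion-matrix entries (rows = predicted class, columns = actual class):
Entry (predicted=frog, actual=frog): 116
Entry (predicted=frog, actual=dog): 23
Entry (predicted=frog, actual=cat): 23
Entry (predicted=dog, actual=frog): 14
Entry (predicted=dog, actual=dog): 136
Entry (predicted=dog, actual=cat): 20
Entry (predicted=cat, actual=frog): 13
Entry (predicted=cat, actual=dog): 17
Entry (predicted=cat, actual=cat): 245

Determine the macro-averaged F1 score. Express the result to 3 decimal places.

Per-class F1 score (2·TP/(2·TP+FP+FN)):
  frog: TP=116, FP=23+23=46, FN=14+13=27 → 232/305 = 0.7607
  dog: TP=136, FP=14+20=34, FN=23+17=40 → 272/346 = 0.7861
  cat: TP=245, FP=13+17=30, FN=23+20=43 → 490/563 = 0.8703
Macro-F1 score = mean = (0.7607 + 0.7861 + 0.8703) / 3 = 0.806

0.806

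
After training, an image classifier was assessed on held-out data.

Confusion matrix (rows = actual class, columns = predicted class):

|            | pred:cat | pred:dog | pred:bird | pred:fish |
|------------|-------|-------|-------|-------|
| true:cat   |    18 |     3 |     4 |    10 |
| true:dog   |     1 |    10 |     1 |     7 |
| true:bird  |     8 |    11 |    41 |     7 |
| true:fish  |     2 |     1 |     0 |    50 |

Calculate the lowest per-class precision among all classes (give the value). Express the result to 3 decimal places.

0.400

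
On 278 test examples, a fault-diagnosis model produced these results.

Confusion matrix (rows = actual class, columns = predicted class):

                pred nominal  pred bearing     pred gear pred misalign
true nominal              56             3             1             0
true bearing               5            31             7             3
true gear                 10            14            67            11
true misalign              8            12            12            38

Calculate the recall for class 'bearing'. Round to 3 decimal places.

recall = TP/(TP+FN).
bearing: TP=31, FN=5+7+3=15 → 31/46 = 0.6739

0.674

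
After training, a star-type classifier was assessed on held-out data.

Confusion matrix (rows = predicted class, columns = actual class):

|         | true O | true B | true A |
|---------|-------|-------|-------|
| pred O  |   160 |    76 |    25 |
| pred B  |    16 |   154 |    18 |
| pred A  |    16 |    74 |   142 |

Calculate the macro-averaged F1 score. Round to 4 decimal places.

0.6712

Per-class F1 score (2·TP/(2·TP+FP+FN)):
  O: TP=160, FP=76+25=101, FN=16+16=32 → 320/453 = 0.70640
  B: TP=154, FP=16+18=34, FN=76+74=150 → 308/492 = 0.62602
  A: TP=142, FP=16+74=90, FN=25+18=43 → 284/417 = 0.68106
Macro-F1 score = mean = (0.70640 + 0.62602 + 0.68106) / 3 = 0.6712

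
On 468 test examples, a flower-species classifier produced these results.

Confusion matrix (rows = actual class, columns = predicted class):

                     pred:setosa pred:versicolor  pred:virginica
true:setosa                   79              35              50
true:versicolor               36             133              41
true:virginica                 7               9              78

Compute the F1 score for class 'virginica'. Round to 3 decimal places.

Treat 'virginica' as positive and all other classes as negative.
F1 score = 2·TP/(2·TP+FP+FN).
virginica: TP=78, FP=50+41=91, FN=7+9=16 → 156/263 = 0.5932

0.593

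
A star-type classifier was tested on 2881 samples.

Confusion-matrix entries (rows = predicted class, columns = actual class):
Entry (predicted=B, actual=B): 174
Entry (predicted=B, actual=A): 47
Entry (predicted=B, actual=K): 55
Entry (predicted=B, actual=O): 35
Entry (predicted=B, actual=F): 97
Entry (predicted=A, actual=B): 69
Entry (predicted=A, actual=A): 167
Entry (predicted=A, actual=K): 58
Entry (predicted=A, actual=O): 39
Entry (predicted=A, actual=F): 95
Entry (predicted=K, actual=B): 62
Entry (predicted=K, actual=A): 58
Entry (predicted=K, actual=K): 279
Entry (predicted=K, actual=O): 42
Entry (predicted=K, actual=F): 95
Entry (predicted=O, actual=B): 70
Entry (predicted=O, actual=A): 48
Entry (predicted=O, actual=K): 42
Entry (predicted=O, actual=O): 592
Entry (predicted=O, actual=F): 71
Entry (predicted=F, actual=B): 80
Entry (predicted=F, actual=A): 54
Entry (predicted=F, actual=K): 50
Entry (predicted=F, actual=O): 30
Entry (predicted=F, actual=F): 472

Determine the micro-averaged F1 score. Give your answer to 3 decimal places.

0.585

Micro-averaging pools counts across classes: ΣTP=1684, ΣFP=1197, ΣFN=1197.
Micro-F1 score = 2·TP/(2·TP+FP+FN) on pooled counts = 0.585 (equals overall accuracy in single-label multiclass).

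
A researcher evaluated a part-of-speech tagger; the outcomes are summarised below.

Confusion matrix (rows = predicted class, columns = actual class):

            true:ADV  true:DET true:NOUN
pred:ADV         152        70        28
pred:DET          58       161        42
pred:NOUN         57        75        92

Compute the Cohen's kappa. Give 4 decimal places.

Observed agreement pₒ = trace/N = 405/735 = 0.55102
Expected agreement pₑ = Σ (rowᵢ·colᵢ)/N² = (267·250 + 306·261 + 162·224)/735² = 0.33857
κ = (pₒ − pₑ)/(1 − pₑ) = (0.55102 − 0.33857)/(1 − 0.33857) = 0.3212

0.3212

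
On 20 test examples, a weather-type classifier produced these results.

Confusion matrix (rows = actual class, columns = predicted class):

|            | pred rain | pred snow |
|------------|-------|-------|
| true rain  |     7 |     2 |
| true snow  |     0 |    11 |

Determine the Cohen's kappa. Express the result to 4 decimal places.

Observed agreement pₒ = trace/N = 18/20 = 0.90000
Expected agreement pₑ = Σ (rowᵢ·colᵢ)/N² = (9·7 + 11·13)/20² = 0.51500
κ = (pₒ − pₑ)/(1 − pₑ) = (0.90000 − 0.51500)/(1 − 0.51500) = 0.7938

0.7938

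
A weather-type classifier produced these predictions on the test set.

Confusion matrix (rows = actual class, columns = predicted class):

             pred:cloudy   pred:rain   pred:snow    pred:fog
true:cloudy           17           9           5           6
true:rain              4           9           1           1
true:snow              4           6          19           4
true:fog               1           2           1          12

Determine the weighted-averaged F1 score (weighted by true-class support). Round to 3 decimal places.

0.571

Per-class F1 score (2·TP/(2·TP+FP+FN)):
  cloudy: TP=17, FP=4+4+1=9, FN=9+5+6=20 → 34/63 = 0.5397
  rain: TP=9, FP=9+6+2=17, FN=4+1+1=6 → 18/41 = 0.4390
  snow: TP=19, FP=5+1+1=7, FN=4+6+4=14 → 38/59 = 0.6441
  fog: TP=12, FP=6+1+4=11, FN=1+2+1=4 → 24/39 = 0.6154
Weighted-F1 score = Σ (supportᵢ/N)·F1 scoreᵢ with N=101: (37/101)·0.5397 + (15/101)·0.4390 + (33/101)·0.6441 + (16/101)·0.6154 = 0.571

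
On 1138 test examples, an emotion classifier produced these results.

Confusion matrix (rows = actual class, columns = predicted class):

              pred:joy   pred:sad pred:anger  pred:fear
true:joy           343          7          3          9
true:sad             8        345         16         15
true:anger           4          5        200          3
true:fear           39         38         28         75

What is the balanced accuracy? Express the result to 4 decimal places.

Balanced accuracy = mean of per-class recall.
  joy: recall = 343/362 = 0.94751
  sad: recall = 345/384 = 0.89844
  anger: recall = 200/212 = 0.94340
  fear: recall = 75/180 = 0.41667
Mean = (0.94751 + 0.89844 + 0.94340 + 0.41667) / 4 = 0.8015

0.8015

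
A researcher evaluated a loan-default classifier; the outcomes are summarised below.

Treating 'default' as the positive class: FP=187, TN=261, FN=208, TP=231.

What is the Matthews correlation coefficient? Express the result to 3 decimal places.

0.109

MCC = (TP·TN − FP·FN) / √((TP+FP)(TP+FN)(TN+FP)(TN+FN))
Numerator = 231·261 − 187·208 = 21395
Denominator = √(418·439·448·469) = √38555972224 = 196356.7473
MCC = 21395 / 196356.7473 = 0.109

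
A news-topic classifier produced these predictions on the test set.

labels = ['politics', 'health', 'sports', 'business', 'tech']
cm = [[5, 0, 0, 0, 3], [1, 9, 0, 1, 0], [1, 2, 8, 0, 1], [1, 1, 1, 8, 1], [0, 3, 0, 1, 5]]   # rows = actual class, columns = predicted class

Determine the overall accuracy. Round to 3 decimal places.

Accuracy = trace / total = (5+9+8+8+5=35) / 52 = 35/52 = 0.673

0.673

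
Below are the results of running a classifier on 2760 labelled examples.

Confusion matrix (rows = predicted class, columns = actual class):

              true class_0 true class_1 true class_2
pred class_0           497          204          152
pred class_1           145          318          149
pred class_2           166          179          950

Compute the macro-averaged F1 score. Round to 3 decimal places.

Per-class F1 score (2·TP/(2·TP+FP+FN)):
  class_0: TP=497, FP=204+152=356, FN=145+166=311 → 994/1661 = 0.5984
  class_1: TP=318, FP=145+149=294, FN=204+179=383 → 636/1313 = 0.4844
  class_2: TP=950, FP=166+179=345, FN=152+149=301 → 1900/2546 = 0.7463
Macro-F1 score = mean = (0.5984 + 0.4844 + 0.7463) / 3 = 0.610

0.610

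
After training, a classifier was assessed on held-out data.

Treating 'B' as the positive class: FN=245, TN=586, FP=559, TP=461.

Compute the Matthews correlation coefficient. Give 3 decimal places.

0.161

MCC = (TP·TN − FP·FN) / √((TP+FP)(TP+FN)(TN+FP)(TN+FN))
Numerator = 461·586 − 559·245 = 133191
Denominator = √(1020·706·1145·831) = √685190579400 = 827762.3931
MCC = 133191 / 827762.3931 = 0.161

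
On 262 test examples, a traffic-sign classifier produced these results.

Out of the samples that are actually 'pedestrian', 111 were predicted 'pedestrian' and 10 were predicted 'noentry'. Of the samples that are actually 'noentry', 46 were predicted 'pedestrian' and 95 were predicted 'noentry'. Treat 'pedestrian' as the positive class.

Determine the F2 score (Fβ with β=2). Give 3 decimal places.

Fβ = (1+β²)·TP / ((1+β²)·TP + β²·FN + FP), with β²=4
= 5·111 / (5·111 + 4·10 + 46) = 0.866

0.866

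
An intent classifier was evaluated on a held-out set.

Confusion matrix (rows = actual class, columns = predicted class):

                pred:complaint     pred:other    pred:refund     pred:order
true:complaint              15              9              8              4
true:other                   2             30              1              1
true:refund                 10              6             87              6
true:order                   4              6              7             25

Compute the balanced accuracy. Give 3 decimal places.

Balanced accuracy = mean of per-class recall.
  complaint: recall = 15/36 = 0.4167
  other: recall = 30/34 = 0.8824
  refund: recall = 87/109 = 0.7982
  order: recall = 25/42 = 0.5952
Mean = (0.4167 + 0.8824 + 0.7982 + 0.5952) / 4 = 0.673

0.673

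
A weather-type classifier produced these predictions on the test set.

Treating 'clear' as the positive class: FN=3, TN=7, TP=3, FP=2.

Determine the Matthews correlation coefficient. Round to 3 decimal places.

MCC = (TP·TN − FP·FN) / √((TP+FP)(TP+FN)(TN+FP)(TN+FN))
Numerator = 3·7 − 2·3 = 15
Denominator = √(5·6·9·10) = √2700 = 51.9615
MCC = 15 / 51.9615 = 0.289

0.289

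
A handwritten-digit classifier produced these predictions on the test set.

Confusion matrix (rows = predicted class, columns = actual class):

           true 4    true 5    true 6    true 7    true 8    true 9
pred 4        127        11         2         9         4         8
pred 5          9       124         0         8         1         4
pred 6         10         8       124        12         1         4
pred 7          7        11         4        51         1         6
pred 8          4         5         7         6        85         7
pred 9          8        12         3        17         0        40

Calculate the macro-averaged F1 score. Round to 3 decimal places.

0.718

Per-class F1 score (2·TP/(2·TP+FP+FN)):
  4: TP=127, FP=11+2+9+4+8=34, FN=9+10+7+4+8=38 → 254/326 = 0.7791
  5: TP=124, FP=9+0+8+1+4=22, FN=11+8+11+5+12=47 → 248/317 = 0.7823
  6: TP=124, FP=10+8+12+1+4=35, FN=2+0+4+7+3=16 → 248/299 = 0.8294
  7: TP=51, FP=7+11+4+1+6=29, FN=9+8+12+6+17=52 → 102/183 = 0.5574
  8: TP=85, FP=4+5+7+6+7=29, FN=4+1+1+1+0=7 → 170/206 = 0.8252
  9: TP=40, FP=8+12+3+17+0=40, FN=8+4+4+6+7=29 → 80/149 = 0.5369
Macro-F1 score = mean = (0.7791 + 0.7823 + 0.8294 + 0.5574 + 0.8252 + 0.5369) / 6 = 0.718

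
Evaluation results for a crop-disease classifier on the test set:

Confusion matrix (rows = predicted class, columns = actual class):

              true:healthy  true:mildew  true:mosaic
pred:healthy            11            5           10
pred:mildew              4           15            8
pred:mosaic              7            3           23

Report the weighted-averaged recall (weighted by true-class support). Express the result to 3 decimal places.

0.570

Per-class recall (TP/(TP+FN)):
  healthy: TP=11, FN=4+7=11 → 11/22 = 0.5000
  mildew: TP=15, FN=5+3=8 → 15/23 = 0.6522
  mosaic: TP=23, FN=10+8=18 → 23/41 = 0.5610
Weighted-recall = Σ (supportᵢ/N)·recallᵢ with N=86: (22/86)·0.5000 + (23/86)·0.6522 + (41/86)·0.5610 = 0.570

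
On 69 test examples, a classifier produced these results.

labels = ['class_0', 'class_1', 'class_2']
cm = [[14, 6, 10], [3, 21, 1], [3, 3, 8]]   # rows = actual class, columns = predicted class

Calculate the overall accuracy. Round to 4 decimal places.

0.6232

Accuracy = trace / total = (14+21+8=43) / 69 = 43/69 = 0.6232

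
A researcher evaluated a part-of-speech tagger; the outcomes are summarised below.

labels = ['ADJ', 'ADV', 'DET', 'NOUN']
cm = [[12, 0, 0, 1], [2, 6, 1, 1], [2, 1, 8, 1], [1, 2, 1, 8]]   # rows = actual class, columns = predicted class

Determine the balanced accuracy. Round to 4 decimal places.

0.7141

Balanced accuracy = mean of per-class recall.
  ADJ: recall = 12/13 = 0.92308
  ADV: recall = 6/10 = 0.60000
  DET: recall = 8/12 = 0.66667
  NOUN: recall = 8/12 = 0.66667
Mean = (0.92308 + 0.60000 + 0.66667 + 0.66667) / 4 = 0.7141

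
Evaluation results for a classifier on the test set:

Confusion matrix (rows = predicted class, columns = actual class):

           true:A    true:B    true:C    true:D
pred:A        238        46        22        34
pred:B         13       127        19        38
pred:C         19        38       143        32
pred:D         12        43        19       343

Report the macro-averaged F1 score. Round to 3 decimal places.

Per-class F1 score (2·TP/(2·TP+FP+FN)):
  A: TP=238, FP=46+22+34=102, FN=13+19+12=44 → 476/622 = 0.7653
  B: TP=127, FP=13+19+38=70, FN=46+38+43=127 → 254/451 = 0.5632
  C: TP=143, FP=19+38+32=89, FN=22+19+19=60 → 286/435 = 0.6575
  D: TP=343, FP=12+43+19=74, FN=34+38+32=104 → 686/864 = 0.7940
Macro-F1 score = mean = (0.7653 + 0.5632 + 0.6575 + 0.7940) / 4 = 0.695

0.695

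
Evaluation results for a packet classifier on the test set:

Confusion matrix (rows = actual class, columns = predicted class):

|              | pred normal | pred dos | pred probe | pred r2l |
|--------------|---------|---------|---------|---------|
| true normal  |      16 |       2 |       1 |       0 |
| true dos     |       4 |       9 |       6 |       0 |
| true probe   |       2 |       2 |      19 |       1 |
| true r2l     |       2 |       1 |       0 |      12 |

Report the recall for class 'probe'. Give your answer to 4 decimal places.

0.7917

Treat 'probe' as positive and all other classes as negative.
recall = TP/(TP+FN).
probe: TP=19, FN=2+2+1=5 → 19/24 = 0.79167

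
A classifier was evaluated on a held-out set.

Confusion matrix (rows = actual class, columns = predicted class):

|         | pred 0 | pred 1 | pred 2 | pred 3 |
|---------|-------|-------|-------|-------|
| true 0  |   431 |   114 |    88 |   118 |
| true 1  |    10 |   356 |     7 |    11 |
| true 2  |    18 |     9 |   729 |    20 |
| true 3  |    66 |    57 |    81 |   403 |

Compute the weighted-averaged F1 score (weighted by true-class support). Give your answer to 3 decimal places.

0.754

Per-class F1 score (2·TP/(2·TP+FP+FN)):
  0: TP=431, FP=10+18+66=94, FN=114+88+118=320 → 862/1276 = 0.6755
  1: TP=356, FP=114+9+57=180, FN=10+7+11=28 → 712/920 = 0.7739
  2: TP=729, FP=88+7+81=176, FN=18+9+20=47 → 1458/1681 = 0.8673
  3: TP=403, FP=118+11+20=149, FN=66+57+81=204 → 806/1159 = 0.6954
Weighted-F1 score = Σ (supportᵢ/N)·F1 scoreᵢ with N=2518: (751/2518)·0.6755 + (384/2518)·0.7739 + (776/2518)·0.8673 + (607/2518)·0.6954 = 0.754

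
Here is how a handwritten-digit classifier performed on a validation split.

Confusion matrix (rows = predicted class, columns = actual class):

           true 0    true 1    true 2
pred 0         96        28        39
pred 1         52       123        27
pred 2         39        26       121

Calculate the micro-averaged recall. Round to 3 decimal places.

0.617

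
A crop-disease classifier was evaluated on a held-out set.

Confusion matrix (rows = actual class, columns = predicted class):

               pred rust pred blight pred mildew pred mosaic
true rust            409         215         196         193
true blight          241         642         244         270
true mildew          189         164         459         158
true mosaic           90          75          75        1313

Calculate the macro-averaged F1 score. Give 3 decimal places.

0.540

Per-class F1 score (2·TP/(2·TP+FP+FN)):
  rust: TP=409, FP=241+189+90=520, FN=215+196+193=604 → 818/1942 = 0.4212
  blight: TP=642, FP=215+164+75=454, FN=241+244+270=755 → 1284/2493 = 0.5150
  mildew: TP=459, FP=196+244+75=515, FN=189+164+158=511 → 918/1944 = 0.4722
  mosaic: TP=1313, FP=193+270+158=621, FN=90+75+75=240 → 2626/3487 = 0.7531
Macro-F1 score = mean = (0.4212 + 0.5150 + 0.4722 + 0.7531) / 4 = 0.540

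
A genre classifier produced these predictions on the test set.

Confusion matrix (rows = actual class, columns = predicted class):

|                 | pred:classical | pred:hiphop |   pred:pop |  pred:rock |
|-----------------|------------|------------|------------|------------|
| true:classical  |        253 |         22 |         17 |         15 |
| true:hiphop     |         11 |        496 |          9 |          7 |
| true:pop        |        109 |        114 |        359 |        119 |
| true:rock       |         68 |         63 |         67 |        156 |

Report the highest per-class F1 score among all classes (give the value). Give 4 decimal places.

Per-class F1 score (2·TP/(2·TP+FP+FN)):
  classical: TP=253, FP=11+109+68=188, FN=22+17+15=54 → 506/748 = 0.67647
  hiphop: TP=496, FP=22+114+63=199, FN=11+9+7=27 → 992/1218 = 0.81445
  pop: TP=359, FP=17+9+67=93, FN=109+114+119=342 → 718/1153 = 0.62272
  rock: TP=156, FP=15+7+119=141, FN=68+63+67=198 → 312/651 = 0.47926
Highest is class 'hiphop' with F1 score = 0.8144.

0.8144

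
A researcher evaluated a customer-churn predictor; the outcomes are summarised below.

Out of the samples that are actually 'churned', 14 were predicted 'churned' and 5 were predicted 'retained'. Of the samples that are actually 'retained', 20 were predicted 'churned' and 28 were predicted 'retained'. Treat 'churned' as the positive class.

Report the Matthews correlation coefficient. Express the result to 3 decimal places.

MCC = (TP·TN − FP·FN) / √((TP+FP)(TP+FN)(TN+FP)(TN+FN))
Numerator = 14·28 − 20·5 = 292
Denominator = √(34·19·48·33) = √1023264 = 1011.5651
MCC = 292 / 1011.5651 = 0.289

0.289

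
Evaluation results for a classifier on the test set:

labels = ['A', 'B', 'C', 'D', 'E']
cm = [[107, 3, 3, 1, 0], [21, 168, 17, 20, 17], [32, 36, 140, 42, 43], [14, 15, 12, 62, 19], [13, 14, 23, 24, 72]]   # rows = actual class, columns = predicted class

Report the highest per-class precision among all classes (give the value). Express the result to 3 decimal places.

0.718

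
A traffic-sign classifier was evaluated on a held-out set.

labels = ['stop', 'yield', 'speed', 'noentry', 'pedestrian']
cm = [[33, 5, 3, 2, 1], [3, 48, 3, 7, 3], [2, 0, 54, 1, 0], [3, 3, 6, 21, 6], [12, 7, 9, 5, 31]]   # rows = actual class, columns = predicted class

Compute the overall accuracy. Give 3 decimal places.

0.698

Accuracy = trace / total = (33+48+54+21+31=187) / 268 = 187/268 = 0.698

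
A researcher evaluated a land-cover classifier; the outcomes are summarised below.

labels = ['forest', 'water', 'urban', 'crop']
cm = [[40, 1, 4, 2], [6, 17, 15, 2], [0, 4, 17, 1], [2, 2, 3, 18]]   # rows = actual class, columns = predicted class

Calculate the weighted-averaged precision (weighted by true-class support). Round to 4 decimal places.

Per-class precision (TP/(TP+FP)):
  forest: TP=40, FP=6+0+2=8 → 40/48 = 0.83333
  water: TP=17, FP=1+4+2=7 → 17/24 = 0.70833
  urban: TP=17, FP=4+15+3=22 → 17/39 = 0.43590
  crop: TP=18, FP=2+2+1=5 → 18/23 = 0.78261
Weighted-precision = Σ (supportᵢ/N)·precisionᵢ with N=134: (47/134)·0.83333 + (40/134)·0.70833 + (22/134)·0.43590 + (25/134)·0.78261 = 0.7213

0.7213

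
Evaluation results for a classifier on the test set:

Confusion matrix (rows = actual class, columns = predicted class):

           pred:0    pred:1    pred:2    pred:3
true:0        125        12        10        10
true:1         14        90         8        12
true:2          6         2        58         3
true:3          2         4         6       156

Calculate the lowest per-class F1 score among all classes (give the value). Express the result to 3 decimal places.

Per-class F1 score (2·TP/(2·TP+FP+FN)):
  0: TP=125, FP=14+6+2=22, FN=12+10+10=32 → 250/304 = 0.8224
  1: TP=90, FP=12+2+4=18, FN=14+8+12=34 → 180/232 = 0.7759
  2: TP=58, FP=10+8+6=24, FN=6+2+3=11 → 116/151 = 0.7682
  3: TP=156, FP=10+12+3=25, FN=2+4+6=12 → 312/349 = 0.8940
Lowest is class '2' with F1 score = 0.768.

0.768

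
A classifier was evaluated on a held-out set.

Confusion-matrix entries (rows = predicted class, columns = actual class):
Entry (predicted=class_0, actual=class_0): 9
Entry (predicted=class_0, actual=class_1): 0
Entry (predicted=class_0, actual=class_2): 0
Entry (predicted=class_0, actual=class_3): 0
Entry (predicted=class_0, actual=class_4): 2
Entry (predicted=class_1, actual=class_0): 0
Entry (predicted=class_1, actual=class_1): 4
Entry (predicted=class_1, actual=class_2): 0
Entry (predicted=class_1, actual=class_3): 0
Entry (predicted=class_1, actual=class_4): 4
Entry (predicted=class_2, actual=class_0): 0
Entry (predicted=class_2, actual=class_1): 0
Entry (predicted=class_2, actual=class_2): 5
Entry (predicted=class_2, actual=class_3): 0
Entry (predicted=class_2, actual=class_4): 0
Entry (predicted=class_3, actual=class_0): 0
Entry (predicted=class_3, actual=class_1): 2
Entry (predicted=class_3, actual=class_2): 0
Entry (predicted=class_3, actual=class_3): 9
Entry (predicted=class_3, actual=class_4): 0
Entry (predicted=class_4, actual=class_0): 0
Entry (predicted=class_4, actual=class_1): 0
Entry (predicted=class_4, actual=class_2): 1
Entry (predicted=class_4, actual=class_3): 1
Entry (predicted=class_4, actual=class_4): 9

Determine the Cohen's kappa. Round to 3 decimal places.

0.724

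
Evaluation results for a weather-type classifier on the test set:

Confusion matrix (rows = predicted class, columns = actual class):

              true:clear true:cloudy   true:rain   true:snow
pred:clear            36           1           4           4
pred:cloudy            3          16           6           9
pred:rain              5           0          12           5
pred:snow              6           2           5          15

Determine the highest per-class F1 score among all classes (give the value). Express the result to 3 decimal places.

0.758

Per-class F1 score (2·TP/(2·TP+FP+FN)):
  clear: TP=36, FP=1+4+4=9, FN=3+5+6=14 → 72/95 = 0.7579
  cloudy: TP=16, FP=3+6+9=18, FN=1+0+2=3 → 32/53 = 0.6038
  rain: TP=12, FP=5+0+5=10, FN=4+6+5=15 → 24/49 = 0.4898
  snow: TP=15, FP=6+2+5=13, FN=4+9+5=18 → 30/61 = 0.4918
Highest is class 'clear' with F1 score = 0.758.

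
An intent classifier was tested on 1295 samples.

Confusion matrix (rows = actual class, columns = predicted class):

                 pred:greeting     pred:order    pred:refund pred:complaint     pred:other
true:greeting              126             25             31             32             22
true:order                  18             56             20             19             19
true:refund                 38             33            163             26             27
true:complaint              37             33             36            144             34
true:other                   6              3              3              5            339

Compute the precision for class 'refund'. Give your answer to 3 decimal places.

Take TP from the diagonal, FP from the rest of the 'refund' prediction marginal, FN from the rest of the 'refund' actual marginal.
precision = TP/(TP+FP).
refund: TP=163, FP=31+20+36+3=90 → 163/253 = 0.6443

0.644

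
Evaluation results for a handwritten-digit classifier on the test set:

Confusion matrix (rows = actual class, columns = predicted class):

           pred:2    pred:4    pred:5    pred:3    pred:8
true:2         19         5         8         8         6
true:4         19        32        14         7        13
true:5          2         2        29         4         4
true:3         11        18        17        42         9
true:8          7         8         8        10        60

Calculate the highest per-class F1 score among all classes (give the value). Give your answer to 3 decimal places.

0.649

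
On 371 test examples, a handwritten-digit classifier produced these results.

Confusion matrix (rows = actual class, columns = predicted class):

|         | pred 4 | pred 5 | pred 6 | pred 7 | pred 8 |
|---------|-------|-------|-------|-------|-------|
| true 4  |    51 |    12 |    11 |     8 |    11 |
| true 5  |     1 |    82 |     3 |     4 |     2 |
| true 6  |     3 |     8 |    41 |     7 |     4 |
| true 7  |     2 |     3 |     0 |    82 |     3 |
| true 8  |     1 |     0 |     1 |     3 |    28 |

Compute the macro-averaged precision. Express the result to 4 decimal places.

0.7528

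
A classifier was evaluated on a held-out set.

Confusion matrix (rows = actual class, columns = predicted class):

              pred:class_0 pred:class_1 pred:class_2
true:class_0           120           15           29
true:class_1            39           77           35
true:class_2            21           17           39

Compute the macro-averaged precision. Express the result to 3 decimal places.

0.584

Per-class precision (TP/(TP+FP)):
  class_0: TP=120, FP=39+21=60 → 120/180 = 0.6667
  class_1: TP=77, FP=15+17=32 → 77/109 = 0.7064
  class_2: TP=39, FP=29+35=64 → 39/103 = 0.3786
Macro-precision = mean = (0.6667 + 0.7064 + 0.3786) / 3 = 0.584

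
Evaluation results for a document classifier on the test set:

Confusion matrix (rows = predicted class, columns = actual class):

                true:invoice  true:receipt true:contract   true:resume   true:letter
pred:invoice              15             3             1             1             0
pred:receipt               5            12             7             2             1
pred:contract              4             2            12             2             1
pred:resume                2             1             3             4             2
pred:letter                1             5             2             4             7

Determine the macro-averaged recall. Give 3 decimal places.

0.500

Per-class recall (TP/(TP+FN)):
  invoice: TP=15, FN=5+4+2+1=12 → 15/27 = 0.5556
  receipt: TP=12, FN=3+2+1+5=11 → 12/23 = 0.5217
  contract: TP=12, FN=1+7+3+2=13 → 12/25 = 0.4800
  resume: TP=4, FN=1+2+2+4=9 → 4/13 = 0.3077
  letter: TP=7, FN=0+1+1+2=4 → 7/11 = 0.6364
Macro-recall = mean = (0.5556 + 0.5217 + 0.4800 + 0.3077 + 0.6364) / 5 = 0.500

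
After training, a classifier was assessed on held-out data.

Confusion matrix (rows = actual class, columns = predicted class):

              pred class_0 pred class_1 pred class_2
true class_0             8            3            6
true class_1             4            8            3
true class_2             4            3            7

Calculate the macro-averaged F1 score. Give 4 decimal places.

0.5011

Per-class F1 score (2·TP/(2·TP+FP+FN)):
  class_0: TP=8, FP=4+4=8, FN=3+6=9 → 16/33 = 0.48485
  class_1: TP=8, FP=3+3=6, FN=4+3=7 → 16/29 = 0.55172
  class_2: TP=7, FP=6+3=9, FN=4+3=7 → 14/30 = 0.46667
Macro-F1 score = mean = (0.48485 + 0.55172 + 0.46667) / 3 = 0.5011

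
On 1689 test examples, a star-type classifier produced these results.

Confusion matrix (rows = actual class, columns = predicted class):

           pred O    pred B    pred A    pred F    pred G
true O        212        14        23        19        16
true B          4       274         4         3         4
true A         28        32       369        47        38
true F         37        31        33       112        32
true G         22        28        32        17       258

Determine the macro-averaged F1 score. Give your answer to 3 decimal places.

0.707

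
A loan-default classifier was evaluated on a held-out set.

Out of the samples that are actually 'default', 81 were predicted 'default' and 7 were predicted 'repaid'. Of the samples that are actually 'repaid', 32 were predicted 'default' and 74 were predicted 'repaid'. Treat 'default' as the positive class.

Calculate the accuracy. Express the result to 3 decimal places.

0.799

Accuracy = (TP+TN)/N = (81+74)/194 = 0.799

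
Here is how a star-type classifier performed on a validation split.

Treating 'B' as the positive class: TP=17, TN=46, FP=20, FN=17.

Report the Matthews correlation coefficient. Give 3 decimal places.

MCC = (TP·TN − FP·FN) / √((TP+FP)(TP+FN)(TN+FP)(TN+FN))
Numerator = 17·46 − 20·17 = 442
Denominator = √(37·34·66·63) = √5230764 = 2287.0864
MCC = 442 / 2287.0864 = 0.193

0.193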